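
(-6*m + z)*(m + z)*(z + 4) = -6*m^2*z - 24*m^2 - 5*m*z^2 - 20*m*z + z^3 + 4*z^2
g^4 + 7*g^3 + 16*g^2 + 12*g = g*(g + 2)^2*(g + 3)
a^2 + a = a*(a + 1)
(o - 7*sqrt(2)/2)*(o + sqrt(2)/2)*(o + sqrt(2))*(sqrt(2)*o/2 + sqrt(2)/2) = sqrt(2)*o^4/2 - 2*o^3 + sqrt(2)*o^3/2 - 19*sqrt(2)*o^2/4 - 2*o^2 - 19*sqrt(2)*o/4 - 7*o/2 - 7/2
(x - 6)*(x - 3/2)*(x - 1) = x^3 - 17*x^2/2 + 33*x/2 - 9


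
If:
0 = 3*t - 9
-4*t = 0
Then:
No Solution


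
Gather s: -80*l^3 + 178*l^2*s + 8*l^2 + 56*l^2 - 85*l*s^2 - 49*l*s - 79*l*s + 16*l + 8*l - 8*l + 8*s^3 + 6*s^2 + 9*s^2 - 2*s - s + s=-80*l^3 + 64*l^2 + 16*l + 8*s^3 + s^2*(15 - 85*l) + s*(178*l^2 - 128*l - 2)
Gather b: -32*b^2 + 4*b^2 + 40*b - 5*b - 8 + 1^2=-28*b^2 + 35*b - 7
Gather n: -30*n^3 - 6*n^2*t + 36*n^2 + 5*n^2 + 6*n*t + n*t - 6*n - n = -30*n^3 + n^2*(41 - 6*t) + n*(7*t - 7)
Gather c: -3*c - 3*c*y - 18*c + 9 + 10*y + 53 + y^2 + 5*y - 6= c*(-3*y - 21) + y^2 + 15*y + 56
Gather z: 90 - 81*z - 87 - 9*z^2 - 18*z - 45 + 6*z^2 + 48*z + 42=-3*z^2 - 51*z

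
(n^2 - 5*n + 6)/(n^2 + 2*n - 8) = (n - 3)/(n + 4)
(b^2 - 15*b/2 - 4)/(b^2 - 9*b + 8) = (b + 1/2)/(b - 1)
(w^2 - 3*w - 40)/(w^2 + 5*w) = (w - 8)/w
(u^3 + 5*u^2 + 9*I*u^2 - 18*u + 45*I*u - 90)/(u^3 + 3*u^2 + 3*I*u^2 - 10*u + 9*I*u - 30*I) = (u + 6*I)/(u - 2)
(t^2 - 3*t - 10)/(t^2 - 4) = (t - 5)/(t - 2)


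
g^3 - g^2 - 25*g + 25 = (g - 5)*(g - 1)*(g + 5)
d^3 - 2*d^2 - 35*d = d*(d - 7)*(d + 5)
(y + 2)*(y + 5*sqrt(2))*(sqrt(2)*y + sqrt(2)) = sqrt(2)*y^3 + 3*sqrt(2)*y^2 + 10*y^2 + 2*sqrt(2)*y + 30*y + 20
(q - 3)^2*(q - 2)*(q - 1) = q^4 - 9*q^3 + 29*q^2 - 39*q + 18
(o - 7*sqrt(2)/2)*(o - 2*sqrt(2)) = o^2 - 11*sqrt(2)*o/2 + 14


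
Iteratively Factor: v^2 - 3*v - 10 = (v + 2)*(v - 5)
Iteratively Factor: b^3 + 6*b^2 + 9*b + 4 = (b + 1)*(b^2 + 5*b + 4) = (b + 1)*(b + 4)*(b + 1)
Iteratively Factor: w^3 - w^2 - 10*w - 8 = (w + 1)*(w^2 - 2*w - 8) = (w + 1)*(w + 2)*(w - 4)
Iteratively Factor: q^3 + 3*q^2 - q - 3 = (q + 3)*(q^2 - 1) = (q + 1)*(q + 3)*(q - 1)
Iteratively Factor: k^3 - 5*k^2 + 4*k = (k - 1)*(k^2 - 4*k) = k*(k - 1)*(k - 4)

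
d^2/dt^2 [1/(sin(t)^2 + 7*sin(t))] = (-4*sin(t) - 21 - 43/sin(t) + 42/sin(t)^2 + 98/sin(t)^3)/(sin(t) + 7)^3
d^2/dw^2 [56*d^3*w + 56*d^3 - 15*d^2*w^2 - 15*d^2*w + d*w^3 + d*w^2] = 2*d*(-15*d + 3*w + 1)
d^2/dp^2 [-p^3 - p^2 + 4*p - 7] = -6*p - 2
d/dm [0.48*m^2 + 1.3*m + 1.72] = 0.96*m + 1.3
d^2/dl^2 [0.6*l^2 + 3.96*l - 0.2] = 1.20000000000000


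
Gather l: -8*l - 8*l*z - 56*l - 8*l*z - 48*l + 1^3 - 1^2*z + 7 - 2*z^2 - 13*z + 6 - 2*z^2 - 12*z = l*(-16*z - 112) - 4*z^2 - 26*z + 14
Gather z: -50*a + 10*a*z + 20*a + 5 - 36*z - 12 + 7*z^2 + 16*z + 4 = -30*a + 7*z^2 + z*(10*a - 20) - 3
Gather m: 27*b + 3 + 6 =27*b + 9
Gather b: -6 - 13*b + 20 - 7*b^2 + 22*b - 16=-7*b^2 + 9*b - 2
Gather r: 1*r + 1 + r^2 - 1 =r^2 + r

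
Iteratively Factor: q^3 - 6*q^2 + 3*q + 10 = (q - 2)*(q^2 - 4*q - 5) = (q - 5)*(q - 2)*(q + 1)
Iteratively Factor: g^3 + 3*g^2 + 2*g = (g)*(g^2 + 3*g + 2) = g*(g + 1)*(g + 2)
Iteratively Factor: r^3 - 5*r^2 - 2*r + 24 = (r - 3)*(r^2 - 2*r - 8) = (r - 3)*(r + 2)*(r - 4)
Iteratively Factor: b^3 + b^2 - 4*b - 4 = (b - 2)*(b^2 + 3*b + 2) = (b - 2)*(b + 1)*(b + 2)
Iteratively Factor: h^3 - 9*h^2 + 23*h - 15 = (h - 3)*(h^2 - 6*h + 5) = (h - 5)*(h - 3)*(h - 1)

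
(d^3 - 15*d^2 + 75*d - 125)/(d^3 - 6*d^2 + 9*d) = (d^3 - 15*d^2 + 75*d - 125)/(d*(d^2 - 6*d + 9))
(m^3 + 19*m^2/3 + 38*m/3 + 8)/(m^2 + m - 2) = (m^2 + 13*m/3 + 4)/(m - 1)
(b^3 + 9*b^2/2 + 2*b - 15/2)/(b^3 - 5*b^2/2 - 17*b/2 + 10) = (b + 3)/(b - 4)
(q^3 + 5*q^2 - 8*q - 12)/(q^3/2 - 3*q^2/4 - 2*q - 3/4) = 4*(q^2 + 4*q - 12)/(2*q^2 - 5*q - 3)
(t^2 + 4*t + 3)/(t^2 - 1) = (t + 3)/(t - 1)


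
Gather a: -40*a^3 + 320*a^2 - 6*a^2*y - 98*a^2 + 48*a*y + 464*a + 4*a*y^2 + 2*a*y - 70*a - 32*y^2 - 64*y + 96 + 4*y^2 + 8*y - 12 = -40*a^3 + a^2*(222 - 6*y) + a*(4*y^2 + 50*y + 394) - 28*y^2 - 56*y + 84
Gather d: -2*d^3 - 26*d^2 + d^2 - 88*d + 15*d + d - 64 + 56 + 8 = -2*d^3 - 25*d^2 - 72*d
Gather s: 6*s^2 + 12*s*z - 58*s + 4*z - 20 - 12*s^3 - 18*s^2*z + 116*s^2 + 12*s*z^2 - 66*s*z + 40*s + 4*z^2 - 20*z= -12*s^3 + s^2*(122 - 18*z) + s*(12*z^2 - 54*z - 18) + 4*z^2 - 16*z - 20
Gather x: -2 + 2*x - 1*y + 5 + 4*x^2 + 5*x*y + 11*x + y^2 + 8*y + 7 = 4*x^2 + x*(5*y + 13) + y^2 + 7*y + 10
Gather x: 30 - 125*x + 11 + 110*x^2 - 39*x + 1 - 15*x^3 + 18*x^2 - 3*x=-15*x^3 + 128*x^2 - 167*x + 42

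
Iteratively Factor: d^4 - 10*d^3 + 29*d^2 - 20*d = (d)*(d^3 - 10*d^2 + 29*d - 20) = d*(d - 1)*(d^2 - 9*d + 20) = d*(d - 4)*(d - 1)*(d - 5)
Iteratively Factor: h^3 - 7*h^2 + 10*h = (h - 2)*(h^2 - 5*h) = h*(h - 2)*(h - 5)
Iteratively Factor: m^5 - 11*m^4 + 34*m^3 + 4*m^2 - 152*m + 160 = (m - 5)*(m^4 - 6*m^3 + 4*m^2 + 24*m - 32) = (m - 5)*(m + 2)*(m^3 - 8*m^2 + 20*m - 16) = (m - 5)*(m - 4)*(m + 2)*(m^2 - 4*m + 4) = (m - 5)*(m - 4)*(m - 2)*(m + 2)*(m - 2)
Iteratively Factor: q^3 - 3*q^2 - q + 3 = (q - 3)*(q^2 - 1) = (q - 3)*(q - 1)*(q + 1)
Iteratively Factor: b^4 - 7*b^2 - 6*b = (b + 2)*(b^3 - 2*b^2 - 3*b) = b*(b + 2)*(b^2 - 2*b - 3) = b*(b - 3)*(b + 2)*(b + 1)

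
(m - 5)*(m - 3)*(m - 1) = m^3 - 9*m^2 + 23*m - 15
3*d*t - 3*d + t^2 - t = (3*d + t)*(t - 1)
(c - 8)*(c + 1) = c^2 - 7*c - 8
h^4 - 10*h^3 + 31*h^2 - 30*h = h*(h - 5)*(h - 3)*(h - 2)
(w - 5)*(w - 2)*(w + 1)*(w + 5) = w^4 - w^3 - 27*w^2 + 25*w + 50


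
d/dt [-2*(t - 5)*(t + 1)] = 8 - 4*t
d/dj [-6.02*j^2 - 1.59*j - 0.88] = -12.04*j - 1.59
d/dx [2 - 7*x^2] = -14*x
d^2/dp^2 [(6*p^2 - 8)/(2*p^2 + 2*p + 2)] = 6*(-p^3 - 7*p^2 - 4*p + 1)/(p^6 + 3*p^5 + 6*p^4 + 7*p^3 + 6*p^2 + 3*p + 1)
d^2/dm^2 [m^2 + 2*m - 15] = 2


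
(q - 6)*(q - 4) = q^2 - 10*q + 24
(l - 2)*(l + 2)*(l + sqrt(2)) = l^3 + sqrt(2)*l^2 - 4*l - 4*sqrt(2)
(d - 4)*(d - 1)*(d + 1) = d^3 - 4*d^2 - d + 4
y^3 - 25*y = y*(y - 5)*(y + 5)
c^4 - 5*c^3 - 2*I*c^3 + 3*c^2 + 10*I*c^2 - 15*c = c*(c - 5)*(c - 3*I)*(c + I)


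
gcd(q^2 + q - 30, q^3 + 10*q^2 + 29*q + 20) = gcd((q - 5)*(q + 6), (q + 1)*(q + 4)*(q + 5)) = 1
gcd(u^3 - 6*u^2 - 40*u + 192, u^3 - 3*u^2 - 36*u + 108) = u + 6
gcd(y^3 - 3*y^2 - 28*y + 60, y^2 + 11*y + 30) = y + 5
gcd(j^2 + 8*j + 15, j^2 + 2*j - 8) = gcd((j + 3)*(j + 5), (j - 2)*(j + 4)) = 1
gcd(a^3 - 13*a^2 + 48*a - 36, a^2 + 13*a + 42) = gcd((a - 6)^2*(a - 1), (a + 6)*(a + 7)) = 1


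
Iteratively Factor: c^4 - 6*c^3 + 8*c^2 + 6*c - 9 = (c - 1)*(c^3 - 5*c^2 + 3*c + 9) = (c - 3)*(c - 1)*(c^2 - 2*c - 3) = (c - 3)^2*(c - 1)*(c + 1)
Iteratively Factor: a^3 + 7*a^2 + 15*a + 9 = (a + 3)*(a^2 + 4*a + 3) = (a + 1)*(a + 3)*(a + 3)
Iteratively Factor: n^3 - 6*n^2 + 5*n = (n)*(n^2 - 6*n + 5) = n*(n - 5)*(n - 1)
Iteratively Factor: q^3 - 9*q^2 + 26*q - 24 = (q - 2)*(q^2 - 7*q + 12) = (q - 4)*(q - 2)*(q - 3)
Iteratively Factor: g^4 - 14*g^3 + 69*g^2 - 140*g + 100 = (g - 2)*(g^3 - 12*g^2 + 45*g - 50) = (g - 5)*(g - 2)*(g^2 - 7*g + 10) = (g - 5)^2*(g - 2)*(g - 2)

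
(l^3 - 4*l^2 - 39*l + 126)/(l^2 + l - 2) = (l^3 - 4*l^2 - 39*l + 126)/(l^2 + l - 2)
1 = 1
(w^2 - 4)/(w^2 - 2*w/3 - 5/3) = 3*(4 - w^2)/(-3*w^2 + 2*w + 5)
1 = 1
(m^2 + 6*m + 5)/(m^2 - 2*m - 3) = (m + 5)/(m - 3)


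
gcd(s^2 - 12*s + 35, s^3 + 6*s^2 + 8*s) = 1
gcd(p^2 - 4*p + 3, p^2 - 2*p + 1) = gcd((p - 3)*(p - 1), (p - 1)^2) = p - 1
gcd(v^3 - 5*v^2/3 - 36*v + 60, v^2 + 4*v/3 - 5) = v - 5/3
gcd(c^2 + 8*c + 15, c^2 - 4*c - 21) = c + 3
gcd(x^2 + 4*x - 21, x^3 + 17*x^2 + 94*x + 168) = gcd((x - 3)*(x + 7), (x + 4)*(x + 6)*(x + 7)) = x + 7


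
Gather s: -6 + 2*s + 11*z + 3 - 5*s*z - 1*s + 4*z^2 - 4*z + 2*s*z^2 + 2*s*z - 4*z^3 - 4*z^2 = s*(2*z^2 - 3*z + 1) - 4*z^3 + 7*z - 3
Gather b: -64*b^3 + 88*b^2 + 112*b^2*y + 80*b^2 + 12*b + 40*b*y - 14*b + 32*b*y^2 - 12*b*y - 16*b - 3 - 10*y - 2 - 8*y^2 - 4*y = -64*b^3 + b^2*(112*y + 168) + b*(32*y^2 + 28*y - 18) - 8*y^2 - 14*y - 5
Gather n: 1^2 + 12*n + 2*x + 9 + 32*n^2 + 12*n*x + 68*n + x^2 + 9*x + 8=32*n^2 + n*(12*x + 80) + x^2 + 11*x + 18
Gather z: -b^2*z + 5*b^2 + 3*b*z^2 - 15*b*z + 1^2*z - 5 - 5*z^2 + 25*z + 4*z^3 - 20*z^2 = 5*b^2 + 4*z^3 + z^2*(3*b - 25) + z*(-b^2 - 15*b + 26) - 5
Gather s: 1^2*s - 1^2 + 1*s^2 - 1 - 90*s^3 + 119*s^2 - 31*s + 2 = -90*s^3 + 120*s^2 - 30*s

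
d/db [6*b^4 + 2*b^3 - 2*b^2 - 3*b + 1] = 24*b^3 + 6*b^2 - 4*b - 3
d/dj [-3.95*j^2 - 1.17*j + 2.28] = -7.9*j - 1.17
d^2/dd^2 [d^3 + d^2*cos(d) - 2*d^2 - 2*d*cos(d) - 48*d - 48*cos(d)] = -d^2*cos(d) - 4*d*sin(d) + 2*d*cos(d) + 6*d + 4*sin(d) + 50*cos(d) - 4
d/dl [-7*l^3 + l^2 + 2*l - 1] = -21*l^2 + 2*l + 2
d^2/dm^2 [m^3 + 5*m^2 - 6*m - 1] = 6*m + 10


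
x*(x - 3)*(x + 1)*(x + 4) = x^4 + 2*x^3 - 11*x^2 - 12*x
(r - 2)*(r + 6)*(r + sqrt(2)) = r^3 + sqrt(2)*r^2 + 4*r^2 - 12*r + 4*sqrt(2)*r - 12*sqrt(2)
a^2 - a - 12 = (a - 4)*(a + 3)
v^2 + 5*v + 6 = (v + 2)*(v + 3)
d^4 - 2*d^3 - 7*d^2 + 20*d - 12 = (d - 2)^2*(d - 1)*(d + 3)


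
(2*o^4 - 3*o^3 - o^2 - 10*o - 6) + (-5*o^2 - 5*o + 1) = 2*o^4 - 3*o^3 - 6*o^2 - 15*o - 5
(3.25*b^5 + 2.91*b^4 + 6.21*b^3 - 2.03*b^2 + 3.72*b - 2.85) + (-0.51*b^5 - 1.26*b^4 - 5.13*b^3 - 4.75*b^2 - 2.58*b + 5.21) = 2.74*b^5 + 1.65*b^4 + 1.08*b^3 - 6.78*b^2 + 1.14*b + 2.36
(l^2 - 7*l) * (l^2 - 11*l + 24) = l^4 - 18*l^3 + 101*l^2 - 168*l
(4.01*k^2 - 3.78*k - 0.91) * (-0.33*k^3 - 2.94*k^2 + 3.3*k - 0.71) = -1.3233*k^5 - 10.542*k^4 + 24.6465*k^3 - 12.6457*k^2 - 0.3192*k + 0.6461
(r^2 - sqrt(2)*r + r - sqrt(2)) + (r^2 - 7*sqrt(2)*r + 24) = 2*r^2 - 8*sqrt(2)*r + r - sqrt(2) + 24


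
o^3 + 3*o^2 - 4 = (o - 1)*(o + 2)^2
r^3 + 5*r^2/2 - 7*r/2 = r*(r - 1)*(r + 7/2)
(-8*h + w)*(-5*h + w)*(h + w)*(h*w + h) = 40*h^4*w + 40*h^4 + 27*h^3*w^2 + 27*h^3*w - 12*h^2*w^3 - 12*h^2*w^2 + h*w^4 + h*w^3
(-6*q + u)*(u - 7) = -6*q*u + 42*q + u^2 - 7*u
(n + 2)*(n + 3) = n^2 + 5*n + 6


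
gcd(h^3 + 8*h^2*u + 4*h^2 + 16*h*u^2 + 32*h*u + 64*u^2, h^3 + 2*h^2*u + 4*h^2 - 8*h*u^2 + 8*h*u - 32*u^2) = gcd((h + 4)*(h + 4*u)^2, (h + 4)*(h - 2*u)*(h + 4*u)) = h^2 + 4*h*u + 4*h + 16*u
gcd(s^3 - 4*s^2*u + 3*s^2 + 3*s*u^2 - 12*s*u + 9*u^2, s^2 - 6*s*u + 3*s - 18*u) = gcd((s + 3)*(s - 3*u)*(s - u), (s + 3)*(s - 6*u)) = s + 3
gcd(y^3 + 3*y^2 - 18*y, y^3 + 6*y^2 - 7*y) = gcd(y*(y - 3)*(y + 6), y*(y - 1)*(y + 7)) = y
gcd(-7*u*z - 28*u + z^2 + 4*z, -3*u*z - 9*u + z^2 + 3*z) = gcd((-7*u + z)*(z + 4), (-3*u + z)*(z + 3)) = 1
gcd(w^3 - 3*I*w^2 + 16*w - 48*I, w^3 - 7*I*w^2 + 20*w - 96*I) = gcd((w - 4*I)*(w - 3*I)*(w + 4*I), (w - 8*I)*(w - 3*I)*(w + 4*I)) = w^2 + I*w + 12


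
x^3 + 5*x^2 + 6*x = x*(x + 2)*(x + 3)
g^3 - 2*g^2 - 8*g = g*(g - 4)*(g + 2)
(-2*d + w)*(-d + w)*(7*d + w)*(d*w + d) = 14*d^4*w + 14*d^4 - 19*d^3*w^2 - 19*d^3*w + 4*d^2*w^3 + 4*d^2*w^2 + d*w^4 + d*w^3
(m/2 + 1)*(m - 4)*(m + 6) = m^3/2 + 2*m^2 - 10*m - 24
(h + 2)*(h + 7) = h^2 + 9*h + 14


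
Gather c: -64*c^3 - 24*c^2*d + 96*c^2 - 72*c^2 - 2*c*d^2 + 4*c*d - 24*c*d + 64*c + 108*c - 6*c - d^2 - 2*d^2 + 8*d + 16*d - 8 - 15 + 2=-64*c^3 + c^2*(24 - 24*d) + c*(-2*d^2 - 20*d + 166) - 3*d^2 + 24*d - 21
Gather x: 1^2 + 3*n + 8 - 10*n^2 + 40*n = -10*n^2 + 43*n + 9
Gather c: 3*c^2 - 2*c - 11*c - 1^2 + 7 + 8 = 3*c^2 - 13*c + 14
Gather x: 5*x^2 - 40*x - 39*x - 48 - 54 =5*x^2 - 79*x - 102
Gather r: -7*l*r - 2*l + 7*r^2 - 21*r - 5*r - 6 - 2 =-2*l + 7*r^2 + r*(-7*l - 26) - 8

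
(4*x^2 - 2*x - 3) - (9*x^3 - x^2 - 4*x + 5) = -9*x^3 + 5*x^2 + 2*x - 8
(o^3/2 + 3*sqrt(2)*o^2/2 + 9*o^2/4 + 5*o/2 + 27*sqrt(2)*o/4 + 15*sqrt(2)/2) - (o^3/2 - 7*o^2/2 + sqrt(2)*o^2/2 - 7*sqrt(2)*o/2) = sqrt(2)*o^2 + 23*o^2/4 + 5*o/2 + 41*sqrt(2)*o/4 + 15*sqrt(2)/2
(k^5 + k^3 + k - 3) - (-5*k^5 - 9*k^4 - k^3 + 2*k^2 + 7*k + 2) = 6*k^5 + 9*k^4 + 2*k^3 - 2*k^2 - 6*k - 5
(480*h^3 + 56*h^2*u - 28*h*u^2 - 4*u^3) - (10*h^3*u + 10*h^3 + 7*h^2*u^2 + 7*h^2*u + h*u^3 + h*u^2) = -10*h^3*u + 470*h^3 - 7*h^2*u^2 + 49*h^2*u - h*u^3 - 29*h*u^2 - 4*u^3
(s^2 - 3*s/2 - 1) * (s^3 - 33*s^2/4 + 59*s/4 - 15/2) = s^5 - 39*s^4/4 + 209*s^3/8 - 171*s^2/8 - 7*s/2 + 15/2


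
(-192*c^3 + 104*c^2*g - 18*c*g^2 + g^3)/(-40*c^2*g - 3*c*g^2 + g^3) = (24*c^2 - 10*c*g + g^2)/(g*(5*c + g))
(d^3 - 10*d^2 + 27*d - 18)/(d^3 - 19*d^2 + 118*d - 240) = (d^2 - 4*d + 3)/(d^2 - 13*d + 40)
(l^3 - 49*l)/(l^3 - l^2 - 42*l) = (l + 7)/(l + 6)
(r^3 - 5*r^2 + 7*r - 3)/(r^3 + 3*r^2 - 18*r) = (r^2 - 2*r + 1)/(r*(r + 6))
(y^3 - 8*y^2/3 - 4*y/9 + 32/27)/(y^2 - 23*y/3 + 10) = (27*y^3 - 72*y^2 - 12*y + 32)/(9*(3*y^2 - 23*y + 30))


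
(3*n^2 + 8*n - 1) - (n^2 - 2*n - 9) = 2*n^2 + 10*n + 8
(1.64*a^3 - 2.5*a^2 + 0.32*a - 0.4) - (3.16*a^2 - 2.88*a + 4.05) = 1.64*a^3 - 5.66*a^2 + 3.2*a - 4.45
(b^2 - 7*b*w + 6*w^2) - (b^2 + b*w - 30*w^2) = -8*b*w + 36*w^2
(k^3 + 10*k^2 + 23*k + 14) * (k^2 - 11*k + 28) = k^5 - k^4 - 59*k^3 + 41*k^2 + 490*k + 392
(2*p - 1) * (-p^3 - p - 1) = -2*p^4 + p^3 - 2*p^2 - p + 1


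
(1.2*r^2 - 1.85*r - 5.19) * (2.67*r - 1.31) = 3.204*r^3 - 6.5115*r^2 - 11.4338*r + 6.7989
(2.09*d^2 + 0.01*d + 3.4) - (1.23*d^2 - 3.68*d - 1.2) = 0.86*d^2 + 3.69*d + 4.6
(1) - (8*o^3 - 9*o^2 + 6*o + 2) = -8*o^3 + 9*o^2 - 6*o - 1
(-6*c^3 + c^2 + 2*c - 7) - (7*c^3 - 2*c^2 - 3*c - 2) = -13*c^3 + 3*c^2 + 5*c - 5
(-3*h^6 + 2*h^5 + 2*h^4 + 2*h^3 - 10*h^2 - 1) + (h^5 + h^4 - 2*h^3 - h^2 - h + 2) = -3*h^6 + 3*h^5 + 3*h^4 - 11*h^2 - h + 1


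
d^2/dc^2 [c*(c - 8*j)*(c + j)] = 6*c - 14*j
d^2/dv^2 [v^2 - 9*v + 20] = 2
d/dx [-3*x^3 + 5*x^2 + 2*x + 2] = -9*x^2 + 10*x + 2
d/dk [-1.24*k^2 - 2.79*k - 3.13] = -2.48*k - 2.79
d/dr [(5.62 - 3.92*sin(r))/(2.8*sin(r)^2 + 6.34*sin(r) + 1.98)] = (10.976*sin(r)^2 - 31.472*sin(r) - 43.3924)*cos(r)/(7.84*sin(r)^4 + 35.504*sin(r)^3 + 51.2836*sin(r)^2 + 25.1064*sin(r) + 3.9204)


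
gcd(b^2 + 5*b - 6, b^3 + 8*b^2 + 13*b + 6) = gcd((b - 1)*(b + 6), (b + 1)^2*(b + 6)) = b + 6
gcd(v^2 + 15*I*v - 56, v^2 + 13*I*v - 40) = v + 8*I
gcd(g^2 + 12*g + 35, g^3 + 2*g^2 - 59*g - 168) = g + 7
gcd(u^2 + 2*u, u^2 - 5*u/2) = u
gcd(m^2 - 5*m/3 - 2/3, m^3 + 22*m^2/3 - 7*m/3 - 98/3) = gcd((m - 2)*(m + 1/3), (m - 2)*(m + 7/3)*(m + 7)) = m - 2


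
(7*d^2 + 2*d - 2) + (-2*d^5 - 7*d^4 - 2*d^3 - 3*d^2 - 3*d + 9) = -2*d^5 - 7*d^4 - 2*d^3 + 4*d^2 - d + 7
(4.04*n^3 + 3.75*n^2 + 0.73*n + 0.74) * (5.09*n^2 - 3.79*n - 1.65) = 20.5636*n^5 + 3.7759*n^4 - 17.1628*n^3 - 5.1876*n^2 - 4.0091*n - 1.221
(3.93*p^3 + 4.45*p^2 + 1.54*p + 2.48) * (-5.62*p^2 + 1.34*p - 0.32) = -22.0866*p^5 - 19.7428*p^4 - 3.9494*p^3 - 13.298*p^2 + 2.8304*p - 0.7936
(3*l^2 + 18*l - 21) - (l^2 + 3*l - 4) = 2*l^2 + 15*l - 17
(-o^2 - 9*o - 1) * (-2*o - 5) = 2*o^3 + 23*o^2 + 47*o + 5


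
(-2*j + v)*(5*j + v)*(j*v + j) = -10*j^3*v - 10*j^3 + 3*j^2*v^2 + 3*j^2*v + j*v^3 + j*v^2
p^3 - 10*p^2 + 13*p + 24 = (p - 8)*(p - 3)*(p + 1)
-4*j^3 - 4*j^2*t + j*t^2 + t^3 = (-2*j + t)*(j + t)*(2*j + t)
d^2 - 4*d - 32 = (d - 8)*(d + 4)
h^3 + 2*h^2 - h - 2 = (h - 1)*(h + 1)*(h + 2)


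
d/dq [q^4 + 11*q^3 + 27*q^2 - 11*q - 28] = 4*q^3 + 33*q^2 + 54*q - 11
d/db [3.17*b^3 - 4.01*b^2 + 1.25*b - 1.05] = 9.51*b^2 - 8.02*b + 1.25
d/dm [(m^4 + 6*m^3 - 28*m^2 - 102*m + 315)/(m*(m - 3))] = 2*m + 9 + 105/m^2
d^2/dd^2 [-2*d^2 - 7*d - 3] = -4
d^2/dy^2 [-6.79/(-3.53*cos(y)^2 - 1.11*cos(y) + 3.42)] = (-338.438044*(1 - cos(y)^2)^2 - 79.815771*cos(y)^3 - 505.476797*cos(y)^2 + 133.855344*cos(y) + 519.11587)/(3.53*cos(y)^2 + 1.11*cos(y) - 3.42)^3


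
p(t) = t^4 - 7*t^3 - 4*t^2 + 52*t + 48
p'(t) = 4*t^3 - 21*t^2 - 8*t + 52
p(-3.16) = 164.33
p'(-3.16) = -258.64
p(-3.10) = 149.25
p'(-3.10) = -244.17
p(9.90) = 2984.63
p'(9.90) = 1795.79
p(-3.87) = 416.88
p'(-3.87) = -463.40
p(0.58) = 75.56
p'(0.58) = 41.08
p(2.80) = 70.04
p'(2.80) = -47.23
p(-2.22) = 13.72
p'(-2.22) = -77.50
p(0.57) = 75.15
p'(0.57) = 41.36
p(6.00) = 0.00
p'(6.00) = 112.00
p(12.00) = 8736.00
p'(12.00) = 3844.00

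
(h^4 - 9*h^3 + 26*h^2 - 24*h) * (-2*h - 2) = -2*h^5 + 16*h^4 - 34*h^3 - 4*h^2 + 48*h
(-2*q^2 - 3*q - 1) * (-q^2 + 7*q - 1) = 2*q^4 - 11*q^3 - 18*q^2 - 4*q + 1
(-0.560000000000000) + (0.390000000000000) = -0.170000000000000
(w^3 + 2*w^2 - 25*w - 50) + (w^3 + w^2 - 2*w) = 2*w^3 + 3*w^2 - 27*w - 50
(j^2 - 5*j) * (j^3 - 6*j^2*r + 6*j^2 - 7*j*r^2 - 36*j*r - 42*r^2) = j^5 - 6*j^4*r + j^4 - 7*j^3*r^2 - 6*j^3*r - 30*j^3 - 7*j^2*r^2 + 180*j^2*r + 210*j*r^2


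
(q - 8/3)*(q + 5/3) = q^2 - q - 40/9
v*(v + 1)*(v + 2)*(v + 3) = v^4 + 6*v^3 + 11*v^2 + 6*v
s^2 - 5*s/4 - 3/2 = (s - 2)*(s + 3/4)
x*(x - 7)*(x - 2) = x^3 - 9*x^2 + 14*x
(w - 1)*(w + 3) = w^2 + 2*w - 3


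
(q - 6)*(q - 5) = q^2 - 11*q + 30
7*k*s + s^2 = s*(7*k + s)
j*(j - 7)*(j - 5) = j^3 - 12*j^2 + 35*j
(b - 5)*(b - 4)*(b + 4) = b^3 - 5*b^2 - 16*b + 80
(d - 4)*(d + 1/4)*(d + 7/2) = d^3 - d^2/4 - 113*d/8 - 7/2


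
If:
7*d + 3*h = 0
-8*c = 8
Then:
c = -1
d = -3*h/7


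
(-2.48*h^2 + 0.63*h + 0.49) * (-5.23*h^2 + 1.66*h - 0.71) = 12.9704*h^4 - 7.4117*h^3 + 0.2439*h^2 + 0.3661*h - 0.3479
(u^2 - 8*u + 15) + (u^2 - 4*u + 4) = 2*u^2 - 12*u + 19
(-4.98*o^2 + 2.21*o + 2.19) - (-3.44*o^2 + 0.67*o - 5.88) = -1.54*o^2 + 1.54*o + 8.07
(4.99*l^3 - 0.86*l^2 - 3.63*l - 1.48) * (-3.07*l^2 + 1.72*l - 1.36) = -15.3193*l^5 + 11.223*l^4 + 2.8785*l^3 - 0.5304*l^2 + 2.3912*l + 2.0128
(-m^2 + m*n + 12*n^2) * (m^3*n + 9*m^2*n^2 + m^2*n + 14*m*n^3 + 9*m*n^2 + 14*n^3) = -m^5*n - 8*m^4*n^2 - m^4*n + 7*m^3*n^3 - 8*m^3*n^2 + 122*m^2*n^4 + 7*m^2*n^3 + 168*m*n^5 + 122*m*n^4 + 168*n^5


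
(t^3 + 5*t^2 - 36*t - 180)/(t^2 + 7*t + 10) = (t^2 - 36)/(t + 2)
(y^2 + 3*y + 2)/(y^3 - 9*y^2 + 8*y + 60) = (y + 1)/(y^2 - 11*y + 30)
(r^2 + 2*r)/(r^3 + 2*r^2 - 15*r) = (r + 2)/(r^2 + 2*r - 15)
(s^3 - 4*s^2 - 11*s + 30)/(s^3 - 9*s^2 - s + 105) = (s - 2)/(s - 7)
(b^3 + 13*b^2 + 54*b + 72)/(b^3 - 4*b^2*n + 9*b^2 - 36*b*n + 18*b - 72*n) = (b + 4)/(b - 4*n)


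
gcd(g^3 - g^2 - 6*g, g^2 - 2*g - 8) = g + 2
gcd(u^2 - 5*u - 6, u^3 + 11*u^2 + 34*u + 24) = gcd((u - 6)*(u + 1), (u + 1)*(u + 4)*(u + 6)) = u + 1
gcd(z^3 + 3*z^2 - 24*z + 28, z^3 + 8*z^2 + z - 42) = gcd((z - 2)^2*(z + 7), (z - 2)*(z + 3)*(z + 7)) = z^2 + 5*z - 14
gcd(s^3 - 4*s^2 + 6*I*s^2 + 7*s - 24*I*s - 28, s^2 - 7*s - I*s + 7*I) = s - I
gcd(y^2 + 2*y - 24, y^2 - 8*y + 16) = y - 4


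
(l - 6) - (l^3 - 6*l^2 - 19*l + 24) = -l^3 + 6*l^2 + 20*l - 30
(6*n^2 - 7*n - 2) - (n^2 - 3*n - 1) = 5*n^2 - 4*n - 1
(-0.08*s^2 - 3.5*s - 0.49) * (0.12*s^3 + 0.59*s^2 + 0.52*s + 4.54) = -0.0096*s^5 - 0.4672*s^4 - 2.1654*s^3 - 2.4723*s^2 - 16.1448*s - 2.2246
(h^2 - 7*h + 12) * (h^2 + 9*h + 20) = h^4 + 2*h^3 - 31*h^2 - 32*h + 240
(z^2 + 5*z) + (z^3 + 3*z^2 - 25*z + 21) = z^3 + 4*z^2 - 20*z + 21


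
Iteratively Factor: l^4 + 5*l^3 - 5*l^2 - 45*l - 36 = (l + 3)*(l^3 + 2*l^2 - 11*l - 12) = (l - 3)*(l + 3)*(l^2 + 5*l + 4) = (l - 3)*(l + 1)*(l + 3)*(l + 4)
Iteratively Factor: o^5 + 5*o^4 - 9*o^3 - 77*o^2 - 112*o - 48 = (o + 1)*(o^4 + 4*o^3 - 13*o^2 - 64*o - 48) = (o + 1)*(o + 4)*(o^3 - 13*o - 12) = (o + 1)^2*(o + 4)*(o^2 - o - 12) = (o + 1)^2*(o + 3)*(o + 4)*(o - 4)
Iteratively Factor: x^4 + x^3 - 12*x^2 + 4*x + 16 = (x - 2)*(x^3 + 3*x^2 - 6*x - 8) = (x - 2)*(x + 1)*(x^2 + 2*x - 8) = (x - 2)*(x + 1)*(x + 4)*(x - 2)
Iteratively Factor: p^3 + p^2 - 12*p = (p - 3)*(p^2 + 4*p) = p*(p - 3)*(p + 4)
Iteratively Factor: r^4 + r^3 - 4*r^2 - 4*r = (r + 1)*(r^3 - 4*r) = (r + 1)*(r + 2)*(r^2 - 2*r) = (r - 2)*(r + 1)*(r + 2)*(r)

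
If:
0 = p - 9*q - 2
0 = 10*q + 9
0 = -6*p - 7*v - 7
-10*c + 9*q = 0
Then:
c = -81/100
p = -61/10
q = -9/10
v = 148/35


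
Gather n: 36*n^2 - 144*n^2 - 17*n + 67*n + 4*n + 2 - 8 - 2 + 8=-108*n^2 + 54*n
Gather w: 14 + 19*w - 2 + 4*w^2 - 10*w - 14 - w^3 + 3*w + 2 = -w^3 + 4*w^2 + 12*w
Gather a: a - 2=a - 2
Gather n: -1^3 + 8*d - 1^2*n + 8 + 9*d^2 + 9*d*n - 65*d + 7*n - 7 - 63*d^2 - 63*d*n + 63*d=-54*d^2 + 6*d + n*(6 - 54*d)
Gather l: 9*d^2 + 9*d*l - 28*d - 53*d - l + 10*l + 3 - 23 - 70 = 9*d^2 - 81*d + l*(9*d + 9) - 90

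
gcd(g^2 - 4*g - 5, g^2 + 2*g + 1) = g + 1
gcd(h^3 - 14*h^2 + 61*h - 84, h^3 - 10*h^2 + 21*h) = h^2 - 10*h + 21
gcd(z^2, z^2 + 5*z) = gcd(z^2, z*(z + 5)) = z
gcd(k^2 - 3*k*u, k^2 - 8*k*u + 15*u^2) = -k + 3*u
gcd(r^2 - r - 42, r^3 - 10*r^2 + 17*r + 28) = r - 7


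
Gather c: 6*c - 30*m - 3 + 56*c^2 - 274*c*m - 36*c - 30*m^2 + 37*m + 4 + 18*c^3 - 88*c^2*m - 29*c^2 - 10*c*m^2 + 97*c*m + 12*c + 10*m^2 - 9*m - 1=18*c^3 + c^2*(27 - 88*m) + c*(-10*m^2 - 177*m - 18) - 20*m^2 - 2*m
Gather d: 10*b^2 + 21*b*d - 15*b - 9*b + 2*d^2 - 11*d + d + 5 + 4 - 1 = 10*b^2 - 24*b + 2*d^2 + d*(21*b - 10) + 8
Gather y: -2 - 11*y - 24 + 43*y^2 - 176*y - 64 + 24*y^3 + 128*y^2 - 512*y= 24*y^3 + 171*y^2 - 699*y - 90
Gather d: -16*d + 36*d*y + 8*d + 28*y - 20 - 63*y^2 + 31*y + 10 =d*(36*y - 8) - 63*y^2 + 59*y - 10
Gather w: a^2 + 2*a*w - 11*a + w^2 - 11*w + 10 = a^2 - 11*a + w^2 + w*(2*a - 11) + 10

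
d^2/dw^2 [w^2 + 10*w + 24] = 2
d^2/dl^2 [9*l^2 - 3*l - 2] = 18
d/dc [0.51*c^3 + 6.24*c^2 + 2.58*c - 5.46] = 1.53*c^2 + 12.48*c + 2.58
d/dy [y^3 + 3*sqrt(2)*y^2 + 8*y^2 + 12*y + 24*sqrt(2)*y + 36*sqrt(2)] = 3*y^2 + 6*sqrt(2)*y + 16*y + 12 + 24*sqrt(2)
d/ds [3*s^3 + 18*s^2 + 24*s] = 9*s^2 + 36*s + 24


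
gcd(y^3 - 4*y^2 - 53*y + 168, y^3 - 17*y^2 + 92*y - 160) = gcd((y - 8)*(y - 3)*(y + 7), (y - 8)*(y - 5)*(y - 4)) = y - 8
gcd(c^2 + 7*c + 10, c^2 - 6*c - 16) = c + 2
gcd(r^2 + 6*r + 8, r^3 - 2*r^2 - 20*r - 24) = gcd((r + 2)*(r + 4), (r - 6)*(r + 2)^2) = r + 2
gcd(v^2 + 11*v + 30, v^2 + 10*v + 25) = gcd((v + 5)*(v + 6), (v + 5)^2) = v + 5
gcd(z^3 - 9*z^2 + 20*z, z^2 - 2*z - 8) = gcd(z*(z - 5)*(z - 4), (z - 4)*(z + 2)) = z - 4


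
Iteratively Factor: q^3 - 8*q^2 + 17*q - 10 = (q - 1)*(q^2 - 7*q + 10) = (q - 5)*(q - 1)*(q - 2)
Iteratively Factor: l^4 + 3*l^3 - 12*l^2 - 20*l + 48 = (l - 2)*(l^3 + 5*l^2 - 2*l - 24) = (l - 2)*(l + 3)*(l^2 + 2*l - 8) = (l - 2)*(l + 3)*(l + 4)*(l - 2)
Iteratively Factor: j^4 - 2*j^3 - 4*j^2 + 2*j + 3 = (j - 1)*(j^3 - j^2 - 5*j - 3) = (j - 1)*(j + 1)*(j^2 - 2*j - 3) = (j - 1)*(j + 1)^2*(j - 3)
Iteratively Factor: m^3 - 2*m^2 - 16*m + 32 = (m + 4)*(m^2 - 6*m + 8) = (m - 2)*(m + 4)*(m - 4)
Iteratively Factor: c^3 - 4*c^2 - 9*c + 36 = (c + 3)*(c^2 - 7*c + 12) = (c - 4)*(c + 3)*(c - 3)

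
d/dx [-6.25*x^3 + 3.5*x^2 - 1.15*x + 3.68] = -18.75*x^2 + 7.0*x - 1.15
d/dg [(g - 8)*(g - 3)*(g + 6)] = 3*g^2 - 10*g - 42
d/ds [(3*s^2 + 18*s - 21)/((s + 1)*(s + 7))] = 6/(s^2 + 2*s + 1)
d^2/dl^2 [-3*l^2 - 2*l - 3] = -6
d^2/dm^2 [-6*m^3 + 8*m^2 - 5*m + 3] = 16 - 36*m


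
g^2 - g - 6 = (g - 3)*(g + 2)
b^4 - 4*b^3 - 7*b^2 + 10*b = b*(b - 5)*(b - 1)*(b + 2)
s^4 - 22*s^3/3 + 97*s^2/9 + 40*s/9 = s*(s - 5)*(s - 8/3)*(s + 1/3)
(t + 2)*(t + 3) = t^2 + 5*t + 6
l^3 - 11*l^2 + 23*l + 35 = (l - 7)*(l - 5)*(l + 1)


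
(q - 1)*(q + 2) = q^2 + q - 2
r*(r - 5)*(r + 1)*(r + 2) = r^4 - 2*r^3 - 13*r^2 - 10*r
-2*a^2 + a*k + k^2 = (-a + k)*(2*a + k)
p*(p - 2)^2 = p^3 - 4*p^2 + 4*p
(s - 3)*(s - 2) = s^2 - 5*s + 6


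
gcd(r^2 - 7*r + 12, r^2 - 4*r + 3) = r - 3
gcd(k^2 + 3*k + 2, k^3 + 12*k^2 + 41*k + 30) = k + 1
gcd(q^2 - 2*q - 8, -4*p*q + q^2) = 1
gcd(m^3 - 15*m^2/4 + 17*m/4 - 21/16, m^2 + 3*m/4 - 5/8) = m - 1/2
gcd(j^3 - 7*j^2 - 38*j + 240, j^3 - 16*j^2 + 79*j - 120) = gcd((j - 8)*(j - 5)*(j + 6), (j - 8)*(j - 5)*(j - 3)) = j^2 - 13*j + 40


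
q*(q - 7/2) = q^2 - 7*q/2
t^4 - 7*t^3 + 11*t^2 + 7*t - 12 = (t - 4)*(t - 3)*(t - 1)*(t + 1)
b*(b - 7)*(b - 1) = b^3 - 8*b^2 + 7*b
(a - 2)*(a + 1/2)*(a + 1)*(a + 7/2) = a^4 + 3*a^3 - 17*a^2/4 - 39*a/4 - 7/2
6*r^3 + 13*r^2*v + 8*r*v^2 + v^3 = (r + v)^2*(6*r + v)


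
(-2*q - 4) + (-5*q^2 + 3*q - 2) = -5*q^2 + q - 6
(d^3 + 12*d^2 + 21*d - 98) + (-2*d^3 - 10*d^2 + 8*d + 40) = -d^3 + 2*d^2 + 29*d - 58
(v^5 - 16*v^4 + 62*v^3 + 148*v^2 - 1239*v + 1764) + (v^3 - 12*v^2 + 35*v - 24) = v^5 - 16*v^4 + 63*v^3 + 136*v^2 - 1204*v + 1740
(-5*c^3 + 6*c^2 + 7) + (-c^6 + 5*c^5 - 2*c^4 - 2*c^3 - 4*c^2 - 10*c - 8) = -c^6 + 5*c^5 - 2*c^4 - 7*c^3 + 2*c^2 - 10*c - 1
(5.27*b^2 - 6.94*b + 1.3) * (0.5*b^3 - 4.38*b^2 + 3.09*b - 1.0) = 2.635*b^5 - 26.5526*b^4 + 47.3315*b^3 - 32.4086*b^2 + 10.957*b - 1.3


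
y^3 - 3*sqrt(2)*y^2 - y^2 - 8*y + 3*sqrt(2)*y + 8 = (y - 1)*(y - 4*sqrt(2))*(y + sqrt(2))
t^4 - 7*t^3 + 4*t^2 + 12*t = t*(t - 6)*(t - 2)*(t + 1)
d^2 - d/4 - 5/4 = (d - 5/4)*(d + 1)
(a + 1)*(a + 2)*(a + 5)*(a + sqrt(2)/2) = a^4 + sqrt(2)*a^3/2 + 8*a^3 + 4*sqrt(2)*a^2 + 17*a^2 + 10*a + 17*sqrt(2)*a/2 + 5*sqrt(2)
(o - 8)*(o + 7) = o^2 - o - 56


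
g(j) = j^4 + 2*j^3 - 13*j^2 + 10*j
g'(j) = 4*j^3 + 6*j^2 - 26*j + 10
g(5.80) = 1142.55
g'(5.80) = 841.49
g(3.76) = 160.00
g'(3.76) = 209.70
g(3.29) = 80.57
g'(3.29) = 131.85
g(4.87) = 533.87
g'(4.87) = 487.69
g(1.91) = -1.08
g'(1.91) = 10.10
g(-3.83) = -126.18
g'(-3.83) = -27.13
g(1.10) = -0.60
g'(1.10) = -6.02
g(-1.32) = -37.42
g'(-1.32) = 45.57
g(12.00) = 22440.00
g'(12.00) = 7474.00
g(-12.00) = 15288.00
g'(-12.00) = -5726.00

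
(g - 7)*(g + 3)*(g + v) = g^3 + g^2*v - 4*g^2 - 4*g*v - 21*g - 21*v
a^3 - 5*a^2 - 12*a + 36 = (a - 6)*(a - 2)*(a + 3)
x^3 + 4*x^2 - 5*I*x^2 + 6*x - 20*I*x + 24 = (x + 4)*(x - 6*I)*(x + I)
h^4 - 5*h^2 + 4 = (h - 2)*(h - 1)*(h + 1)*(h + 2)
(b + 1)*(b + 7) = b^2 + 8*b + 7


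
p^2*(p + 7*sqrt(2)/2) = p^3 + 7*sqrt(2)*p^2/2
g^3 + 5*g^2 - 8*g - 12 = (g - 2)*(g + 1)*(g + 6)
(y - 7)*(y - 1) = y^2 - 8*y + 7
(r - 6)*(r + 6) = r^2 - 36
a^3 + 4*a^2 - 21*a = a*(a - 3)*(a + 7)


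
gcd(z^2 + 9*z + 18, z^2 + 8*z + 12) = z + 6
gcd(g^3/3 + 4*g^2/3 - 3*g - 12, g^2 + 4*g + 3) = g + 3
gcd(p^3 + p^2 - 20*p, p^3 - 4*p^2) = p^2 - 4*p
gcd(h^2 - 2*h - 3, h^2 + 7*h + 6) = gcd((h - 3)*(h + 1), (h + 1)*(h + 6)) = h + 1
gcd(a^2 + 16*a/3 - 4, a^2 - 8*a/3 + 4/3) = a - 2/3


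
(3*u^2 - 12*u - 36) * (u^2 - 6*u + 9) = 3*u^4 - 30*u^3 + 63*u^2 + 108*u - 324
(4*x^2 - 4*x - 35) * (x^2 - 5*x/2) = 4*x^4 - 14*x^3 - 25*x^2 + 175*x/2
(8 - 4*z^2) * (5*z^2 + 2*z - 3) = -20*z^4 - 8*z^3 + 52*z^2 + 16*z - 24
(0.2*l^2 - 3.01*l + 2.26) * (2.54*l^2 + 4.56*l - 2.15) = 0.508*l^4 - 6.7334*l^3 - 8.4152*l^2 + 16.7771*l - 4.859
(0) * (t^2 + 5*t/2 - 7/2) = 0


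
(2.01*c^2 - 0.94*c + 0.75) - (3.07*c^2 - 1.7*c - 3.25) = -1.06*c^2 + 0.76*c + 4.0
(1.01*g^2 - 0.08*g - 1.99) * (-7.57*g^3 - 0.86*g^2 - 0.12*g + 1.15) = -7.6457*g^5 - 0.263*g^4 + 15.0119*g^3 + 2.8825*g^2 + 0.1468*g - 2.2885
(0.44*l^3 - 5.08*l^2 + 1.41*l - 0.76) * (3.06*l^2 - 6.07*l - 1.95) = 1.3464*l^5 - 18.2156*l^4 + 34.2922*l^3 - 0.978299999999999*l^2 + 1.8637*l + 1.482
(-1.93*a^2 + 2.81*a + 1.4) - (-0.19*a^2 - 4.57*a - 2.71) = -1.74*a^2 + 7.38*a + 4.11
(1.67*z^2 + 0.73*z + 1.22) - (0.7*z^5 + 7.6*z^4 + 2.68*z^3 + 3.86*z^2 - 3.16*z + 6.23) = -0.7*z^5 - 7.6*z^4 - 2.68*z^3 - 2.19*z^2 + 3.89*z - 5.01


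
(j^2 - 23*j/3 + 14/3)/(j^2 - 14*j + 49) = (j - 2/3)/(j - 7)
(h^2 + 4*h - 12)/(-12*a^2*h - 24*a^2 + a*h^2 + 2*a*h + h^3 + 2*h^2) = (h^2 + 4*h - 12)/(-12*a^2*h - 24*a^2 + a*h^2 + 2*a*h + h^3 + 2*h^2)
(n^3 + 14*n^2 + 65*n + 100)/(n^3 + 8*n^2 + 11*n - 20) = (n + 5)/(n - 1)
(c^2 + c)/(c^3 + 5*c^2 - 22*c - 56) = c*(c + 1)/(c^3 + 5*c^2 - 22*c - 56)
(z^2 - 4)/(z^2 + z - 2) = (z - 2)/(z - 1)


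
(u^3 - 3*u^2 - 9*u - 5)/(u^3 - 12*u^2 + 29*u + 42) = (u^2 - 4*u - 5)/(u^2 - 13*u + 42)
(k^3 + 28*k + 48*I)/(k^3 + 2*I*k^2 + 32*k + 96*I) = (k + 2*I)/(k + 4*I)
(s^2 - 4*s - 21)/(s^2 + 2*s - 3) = (s - 7)/(s - 1)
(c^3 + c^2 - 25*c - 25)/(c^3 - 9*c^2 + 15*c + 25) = (c + 5)/(c - 5)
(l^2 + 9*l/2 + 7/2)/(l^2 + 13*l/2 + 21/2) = (l + 1)/(l + 3)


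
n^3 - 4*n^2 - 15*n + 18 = (n - 6)*(n - 1)*(n + 3)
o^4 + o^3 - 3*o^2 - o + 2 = (o - 1)^2*(o + 1)*(o + 2)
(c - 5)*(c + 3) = c^2 - 2*c - 15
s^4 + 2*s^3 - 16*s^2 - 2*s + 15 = (s - 3)*(s - 1)*(s + 1)*(s + 5)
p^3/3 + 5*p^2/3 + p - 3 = (p/3 + 1)*(p - 1)*(p + 3)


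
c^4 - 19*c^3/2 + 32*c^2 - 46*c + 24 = (c - 4)*(c - 2)^2*(c - 3/2)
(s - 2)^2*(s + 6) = s^3 + 2*s^2 - 20*s + 24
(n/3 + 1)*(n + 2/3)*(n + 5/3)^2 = n^4/3 + 7*n^3/3 + 17*n^2/3 + 455*n/81 + 50/27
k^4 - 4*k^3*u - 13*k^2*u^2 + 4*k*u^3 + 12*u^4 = (k - 6*u)*(k - u)*(k + u)*(k + 2*u)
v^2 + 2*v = v*(v + 2)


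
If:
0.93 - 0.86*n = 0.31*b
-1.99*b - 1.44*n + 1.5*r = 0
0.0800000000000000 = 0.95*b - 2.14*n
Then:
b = 1.39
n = 0.58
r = 2.40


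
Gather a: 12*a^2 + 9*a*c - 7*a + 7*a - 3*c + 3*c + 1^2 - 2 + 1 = 12*a^2 + 9*a*c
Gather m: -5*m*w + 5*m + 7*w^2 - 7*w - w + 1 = m*(5 - 5*w) + 7*w^2 - 8*w + 1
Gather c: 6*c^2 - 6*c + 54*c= 6*c^2 + 48*c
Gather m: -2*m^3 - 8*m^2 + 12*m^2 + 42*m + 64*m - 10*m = -2*m^3 + 4*m^2 + 96*m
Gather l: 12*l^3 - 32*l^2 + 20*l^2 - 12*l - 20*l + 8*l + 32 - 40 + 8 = 12*l^3 - 12*l^2 - 24*l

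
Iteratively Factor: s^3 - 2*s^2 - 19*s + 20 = (s + 4)*(s^2 - 6*s + 5) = (s - 1)*(s + 4)*(s - 5)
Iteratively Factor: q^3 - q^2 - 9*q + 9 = (q + 3)*(q^2 - 4*q + 3) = (q - 1)*(q + 3)*(q - 3)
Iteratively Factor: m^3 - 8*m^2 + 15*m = (m - 5)*(m^2 - 3*m) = m*(m - 5)*(m - 3)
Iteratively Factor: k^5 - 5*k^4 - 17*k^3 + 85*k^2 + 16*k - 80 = (k - 5)*(k^4 - 17*k^2 + 16) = (k - 5)*(k + 4)*(k^3 - 4*k^2 - k + 4) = (k - 5)*(k + 1)*(k + 4)*(k^2 - 5*k + 4) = (k - 5)*(k - 4)*(k + 1)*(k + 4)*(k - 1)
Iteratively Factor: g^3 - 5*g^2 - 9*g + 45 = (g - 3)*(g^2 - 2*g - 15) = (g - 3)*(g + 3)*(g - 5)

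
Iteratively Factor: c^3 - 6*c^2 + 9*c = (c - 3)*(c^2 - 3*c) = (c - 3)^2*(c)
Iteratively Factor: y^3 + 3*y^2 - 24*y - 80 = (y + 4)*(y^2 - y - 20) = (y - 5)*(y + 4)*(y + 4)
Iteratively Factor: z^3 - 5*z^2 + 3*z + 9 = (z - 3)*(z^2 - 2*z - 3) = (z - 3)^2*(z + 1)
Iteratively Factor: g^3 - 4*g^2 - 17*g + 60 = (g + 4)*(g^2 - 8*g + 15) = (g - 3)*(g + 4)*(g - 5)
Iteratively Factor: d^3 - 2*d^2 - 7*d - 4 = (d + 1)*(d^2 - 3*d - 4) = (d + 1)^2*(d - 4)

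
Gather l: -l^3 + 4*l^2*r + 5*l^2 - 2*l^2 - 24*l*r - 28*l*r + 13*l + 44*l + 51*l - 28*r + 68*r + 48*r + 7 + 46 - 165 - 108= -l^3 + l^2*(4*r + 3) + l*(108 - 52*r) + 88*r - 220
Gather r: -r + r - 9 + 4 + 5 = 0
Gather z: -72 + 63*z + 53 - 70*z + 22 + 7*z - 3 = 0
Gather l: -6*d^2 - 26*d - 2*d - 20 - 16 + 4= -6*d^2 - 28*d - 32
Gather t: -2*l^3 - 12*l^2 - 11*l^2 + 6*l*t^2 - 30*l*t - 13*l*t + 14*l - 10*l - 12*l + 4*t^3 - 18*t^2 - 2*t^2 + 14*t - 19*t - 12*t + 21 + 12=-2*l^3 - 23*l^2 - 8*l + 4*t^3 + t^2*(6*l - 20) + t*(-43*l - 17) + 33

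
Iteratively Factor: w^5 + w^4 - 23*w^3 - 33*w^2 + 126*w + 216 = (w - 4)*(w^4 + 5*w^3 - 3*w^2 - 45*w - 54) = (w - 4)*(w + 2)*(w^3 + 3*w^2 - 9*w - 27) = (w - 4)*(w - 3)*(w + 2)*(w^2 + 6*w + 9) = (w - 4)*(w - 3)*(w + 2)*(w + 3)*(w + 3)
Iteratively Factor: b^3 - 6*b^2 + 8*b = (b - 2)*(b^2 - 4*b) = (b - 4)*(b - 2)*(b)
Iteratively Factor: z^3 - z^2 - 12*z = (z + 3)*(z^2 - 4*z) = z*(z + 3)*(z - 4)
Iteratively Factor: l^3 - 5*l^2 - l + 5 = (l - 5)*(l^2 - 1) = (l - 5)*(l + 1)*(l - 1)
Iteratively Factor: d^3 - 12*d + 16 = (d - 2)*(d^2 + 2*d - 8) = (d - 2)^2*(d + 4)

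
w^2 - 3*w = w*(w - 3)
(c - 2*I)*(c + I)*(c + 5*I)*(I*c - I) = I*c^4 - 4*c^3 - I*c^3 + 4*c^2 + 7*I*c^2 - 10*c - 7*I*c + 10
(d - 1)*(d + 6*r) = d^2 + 6*d*r - d - 6*r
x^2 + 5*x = x*(x + 5)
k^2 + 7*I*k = k*(k + 7*I)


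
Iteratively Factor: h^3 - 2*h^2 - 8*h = (h)*(h^2 - 2*h - 8) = h*(h - 4)*(h + 2)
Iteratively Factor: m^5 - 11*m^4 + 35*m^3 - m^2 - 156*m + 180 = (m - 3)*(m^4 - 8*m^3 + 11*m^2 + 32*m - 60) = (m - 3)^2*(m^3 - 5*m^2 - 4*m + 20) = (m - 3)^2*(m + 2)*(m^2 - 7*m + 10) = (m - 3)^2*(m - 2)*(m + 2)*(m - 5)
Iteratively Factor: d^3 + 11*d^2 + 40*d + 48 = (d + 4)*(d^2 + 7*d + 12) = (d + 3)*(d + 4)*(d + 4)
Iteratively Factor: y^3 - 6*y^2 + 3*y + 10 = (y - 5)*(y^2 - y - 2) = (y - 5)*(y - 2)*(y + 1)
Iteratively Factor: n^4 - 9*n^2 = (n)*(n^3 - 9*n) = n^2*(n^2 - 9) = n^2*(n - 3)*(n + 3)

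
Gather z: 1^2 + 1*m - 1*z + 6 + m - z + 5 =2*m - 2*z + 12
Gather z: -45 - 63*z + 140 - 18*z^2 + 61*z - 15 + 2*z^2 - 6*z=-16*z^2 - 8*z + 80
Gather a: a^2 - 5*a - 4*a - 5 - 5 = a^2 - 9*a - 10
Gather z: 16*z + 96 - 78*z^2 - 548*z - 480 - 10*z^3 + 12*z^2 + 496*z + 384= -10*z^3 - 66*z^2 - 36*z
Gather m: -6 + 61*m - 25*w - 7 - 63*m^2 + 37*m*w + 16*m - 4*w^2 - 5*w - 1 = -63*m^2 + m*(37*w + 77) - 4*w^2 - 30*w - 14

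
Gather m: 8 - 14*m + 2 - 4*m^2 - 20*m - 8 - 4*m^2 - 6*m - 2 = -8*m^2 - 40*m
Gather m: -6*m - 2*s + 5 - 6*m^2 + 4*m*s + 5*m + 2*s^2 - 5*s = -6*m^2 + m*(4*s - 1) + 2*s^2 - 7*s + 5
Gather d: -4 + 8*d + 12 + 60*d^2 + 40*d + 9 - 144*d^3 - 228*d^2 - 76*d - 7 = -144*d^3 - 168*d^2 - 28*d + 10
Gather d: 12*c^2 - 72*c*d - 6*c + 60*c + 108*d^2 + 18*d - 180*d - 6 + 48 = 12*c^2 + 54*c + 108*d^2 + d*(-72*c - 162) + 42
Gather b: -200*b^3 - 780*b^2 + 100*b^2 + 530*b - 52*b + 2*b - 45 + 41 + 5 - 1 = -200*b^3 - 680*b^2 + 480*b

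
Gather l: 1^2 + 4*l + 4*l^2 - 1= 4*l^2 + 4*l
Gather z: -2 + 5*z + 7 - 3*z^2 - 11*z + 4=-3*z^2 - 6*z + 9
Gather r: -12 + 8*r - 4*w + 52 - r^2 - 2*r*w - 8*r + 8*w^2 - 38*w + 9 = -r^2 - 2*r*w + 8*w^2 - 42*w + 49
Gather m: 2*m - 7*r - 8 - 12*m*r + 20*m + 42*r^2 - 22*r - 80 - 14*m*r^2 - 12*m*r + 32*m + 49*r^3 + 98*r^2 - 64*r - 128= m*(-14*r^2 - 24*r + 54) + 49*r^3 + 140*r^2 - 93*r - 216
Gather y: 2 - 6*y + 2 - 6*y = 4 - 12*y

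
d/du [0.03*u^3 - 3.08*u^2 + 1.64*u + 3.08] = 0.09*u^2 - 6.16*u + 1.64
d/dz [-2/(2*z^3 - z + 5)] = 2*(6*z^2 - 1)/(2*z^3 - z + 5)^2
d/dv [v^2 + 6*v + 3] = 2*v + 6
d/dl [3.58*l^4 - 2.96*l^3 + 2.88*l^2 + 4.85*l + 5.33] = 14.32*l^3 - 8.88*l^2 + 5.76*l + 4.85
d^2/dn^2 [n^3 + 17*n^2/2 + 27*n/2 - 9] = 6*n + 17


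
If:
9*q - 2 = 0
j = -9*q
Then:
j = -2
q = 2/9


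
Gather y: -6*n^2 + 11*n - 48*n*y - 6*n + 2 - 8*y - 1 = -6*n^2 + 5*n + y*(-48*n - 8) + 1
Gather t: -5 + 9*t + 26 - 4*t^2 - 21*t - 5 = -4*t^2 - 12*t + 16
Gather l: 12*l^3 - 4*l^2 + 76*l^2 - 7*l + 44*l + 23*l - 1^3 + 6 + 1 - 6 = 12*l^3 + 72*l^2 + 60*l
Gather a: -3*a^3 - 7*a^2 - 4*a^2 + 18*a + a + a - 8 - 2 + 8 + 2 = -3*a^3 - 11*a^2 + 20*a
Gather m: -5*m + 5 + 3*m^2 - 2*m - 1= 3*m^2 - 7*m + 4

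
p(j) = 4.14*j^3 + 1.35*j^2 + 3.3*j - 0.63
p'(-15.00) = 2757.30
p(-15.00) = -13718.88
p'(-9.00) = 985.02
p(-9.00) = -2939.04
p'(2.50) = 87.68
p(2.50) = 80.74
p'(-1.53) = 28.24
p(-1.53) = -17.35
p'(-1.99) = 47.11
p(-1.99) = -34.48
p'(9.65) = 1185.94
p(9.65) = 3877.27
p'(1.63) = 40.70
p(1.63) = 26.27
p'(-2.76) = 90.46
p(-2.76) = -86.50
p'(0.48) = 7.46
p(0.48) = 1.72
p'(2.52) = 88.98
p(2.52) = 82.51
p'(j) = 12.42*j^2 + 2.7*j + 3.3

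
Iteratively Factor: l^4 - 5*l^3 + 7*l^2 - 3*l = (l - 1)*(l^3 - 4*l^2 + 3*l) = l*(l - 1)*(l^2 - 4*l + 3) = l*(l - 3)*(l - 1)*(l - 1)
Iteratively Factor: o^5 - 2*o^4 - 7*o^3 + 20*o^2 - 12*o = (o - 2)*(o^4 - 7*o^2 + 6*o) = (o - 2)^2*(o^3 + 2*o^2 - 3*o) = (o - 2)^2*(o + 3)*(o^2 - o) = (o - 2)^2*(o - 1)*(o + 3)*(o)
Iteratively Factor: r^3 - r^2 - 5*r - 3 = (r + 1)*(r^2 - 2*r - 3) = (r - 3)*(r + 1)*(r + 1)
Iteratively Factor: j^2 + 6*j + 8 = (j + 2)*(j + 4)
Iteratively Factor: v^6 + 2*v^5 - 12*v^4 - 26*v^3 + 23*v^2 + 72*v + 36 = (v + 1)*(v^5 + v^4 - 13*v^3 - 13*v^2 + 36*v + 36) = (v + 1)*(v + 3)*(v^4 - 2*v^3 - 7*v^2 + 8*v + 12) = (v - 3)*(v + 1)*(v + 3)*(v^3 + v^2 - 4*v - 4) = (v - 3)*(v + 1)*(v + 2)*(v + 3)*(v^2 - v - 2) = (v - 3)*(v + 1)^2*(v + 2)*(v + 3)*(v - 2)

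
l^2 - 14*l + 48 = (l - 8)*(l - 6)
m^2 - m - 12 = (m - 4)*(m + 3)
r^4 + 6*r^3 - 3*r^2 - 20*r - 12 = (r - 2)*(r + 1)^2*(r + 6)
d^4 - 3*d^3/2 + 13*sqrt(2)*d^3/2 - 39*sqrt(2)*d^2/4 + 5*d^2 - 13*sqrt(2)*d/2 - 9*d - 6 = (d - 2)*(d + 1/2)*(d + sqrt(2)/2)*(d + 6*sqrt(2))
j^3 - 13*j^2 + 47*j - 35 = (j - 7)*(j - 5)*(j - 1)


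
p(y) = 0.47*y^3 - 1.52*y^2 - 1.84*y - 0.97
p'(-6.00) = 67.16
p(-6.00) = -146.17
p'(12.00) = 164.72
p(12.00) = 570.23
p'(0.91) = -3.44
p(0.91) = -3.55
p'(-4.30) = 37.30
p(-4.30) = -58.53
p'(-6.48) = 77.07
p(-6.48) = -180.76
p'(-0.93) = 2.21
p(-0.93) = -0.95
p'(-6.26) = 72.44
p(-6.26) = -164.31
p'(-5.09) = 50.16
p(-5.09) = -92.96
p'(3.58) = 5.35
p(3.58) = -5.47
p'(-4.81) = 45.40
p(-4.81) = -79.59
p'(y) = 1.41*y^2 - 3.04*y - 1.84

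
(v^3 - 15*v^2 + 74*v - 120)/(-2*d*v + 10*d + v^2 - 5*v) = (v^2 - 10*v + 24)/(-2*d + v)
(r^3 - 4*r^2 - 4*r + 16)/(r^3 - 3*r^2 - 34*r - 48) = (r^2 - 6*r + 8)/(r^2 - 5*r - 24)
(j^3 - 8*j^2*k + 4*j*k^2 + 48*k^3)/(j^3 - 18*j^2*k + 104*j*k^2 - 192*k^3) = (j + 2*k)/(j - 8*k)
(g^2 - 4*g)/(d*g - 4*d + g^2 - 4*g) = g/(d + g)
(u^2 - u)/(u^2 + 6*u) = (u - 1)/(u + 6)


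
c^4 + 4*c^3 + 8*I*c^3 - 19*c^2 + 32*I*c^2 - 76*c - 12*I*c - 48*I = (c + 4)*(c + I)*(c + 3*I)*(c + 4*I)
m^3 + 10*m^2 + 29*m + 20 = (m + 1)*(m + 4)*(m + 5)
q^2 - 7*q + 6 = (q - 6)*(q - 1)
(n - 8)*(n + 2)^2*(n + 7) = n^4 + 3*n^3 - 56*n^2 - 228*n - 224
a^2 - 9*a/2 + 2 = (a - 4)*(a - 1/2)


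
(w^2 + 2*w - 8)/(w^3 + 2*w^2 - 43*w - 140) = (w - 2)/(w^2 - 2*w - 35)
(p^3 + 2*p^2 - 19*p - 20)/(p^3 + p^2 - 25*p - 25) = (p - 4)/(p - 5)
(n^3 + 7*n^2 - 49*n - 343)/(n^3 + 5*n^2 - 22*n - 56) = (n^2 - 49)/(n^2 - 2*n - 8)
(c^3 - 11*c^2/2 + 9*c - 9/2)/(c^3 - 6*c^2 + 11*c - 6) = (c - 3/2)/(c - 2)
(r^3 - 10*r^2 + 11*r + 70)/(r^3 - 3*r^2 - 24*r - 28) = (r - 5)/(r + 2)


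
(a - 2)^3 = a^3 - 6*a^2 + 12*a - 8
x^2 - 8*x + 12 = (x - 6)*(x - 2)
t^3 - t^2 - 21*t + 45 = (t - 3)^2*(t + 5)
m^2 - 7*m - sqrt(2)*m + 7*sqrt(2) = (m - 7)*(m - sqrt(2))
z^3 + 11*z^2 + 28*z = z*(z + 4)*(z + 7)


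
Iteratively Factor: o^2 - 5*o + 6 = (o - 2)*(o - 3)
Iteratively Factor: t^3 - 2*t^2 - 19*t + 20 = (t + 4)*(t^2 - 6*t + 5) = (t - 5)*(t + 4)*(t - 1)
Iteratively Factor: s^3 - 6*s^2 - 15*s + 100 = (s + 4)*(s^2 - 10*s + 25) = (s - 5)*(s + 4)*(s - 5)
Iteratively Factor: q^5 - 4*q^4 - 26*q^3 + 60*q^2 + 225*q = (q - 5)*(q^4 + q^3 - 21*q^2 - 45*q) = (q - 5)*(q + 3)*(q^3 - 2*q^2 - 15*q) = (q - 5)*(q + 3)^2*(q^2 - 5*q) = q*(q - 5)*(q + 3)^2*(q - 5)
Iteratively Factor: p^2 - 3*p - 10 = (p - 5)*(p + 2)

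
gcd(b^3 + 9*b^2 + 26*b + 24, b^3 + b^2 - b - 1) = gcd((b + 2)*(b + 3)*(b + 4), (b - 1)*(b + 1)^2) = 1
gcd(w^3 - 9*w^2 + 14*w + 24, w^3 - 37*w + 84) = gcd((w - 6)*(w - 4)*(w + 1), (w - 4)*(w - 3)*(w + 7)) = w - 4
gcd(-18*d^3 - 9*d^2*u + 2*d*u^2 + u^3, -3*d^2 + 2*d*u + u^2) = 3*d + u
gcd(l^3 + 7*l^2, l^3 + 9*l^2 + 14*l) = l^2 + 7*l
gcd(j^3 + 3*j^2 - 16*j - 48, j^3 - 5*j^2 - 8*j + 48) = j^2 - j - 12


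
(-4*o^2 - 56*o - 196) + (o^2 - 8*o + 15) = -3*o^2 - 64*o - 181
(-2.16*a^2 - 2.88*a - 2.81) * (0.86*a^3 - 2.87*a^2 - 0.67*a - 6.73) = -1.8576*a^5 + 3.7224*a^4 + 7.2962*a^3 + 24.5311*a^2 + 21.2651*a + 18.9113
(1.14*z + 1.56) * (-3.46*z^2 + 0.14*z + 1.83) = -3.9444*z^3 - 5.238*z^2 + 2.3046*z + 2.8548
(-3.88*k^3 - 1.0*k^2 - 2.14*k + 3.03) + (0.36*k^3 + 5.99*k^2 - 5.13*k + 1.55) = -3.52*k^3 + 4.99*k^2 - 7.27*k + 4.58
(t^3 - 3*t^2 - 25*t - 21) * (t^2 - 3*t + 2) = t^5 - 6*t^4 - 14*t^3 + 48*t^2 + 13*t - 42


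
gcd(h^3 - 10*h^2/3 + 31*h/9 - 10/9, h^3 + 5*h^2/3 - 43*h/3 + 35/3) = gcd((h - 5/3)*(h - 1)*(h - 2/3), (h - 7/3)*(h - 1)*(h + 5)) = h - 1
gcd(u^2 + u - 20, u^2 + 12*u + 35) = u + 5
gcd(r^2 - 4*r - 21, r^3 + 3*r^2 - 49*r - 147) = r^2 - 4*r - 21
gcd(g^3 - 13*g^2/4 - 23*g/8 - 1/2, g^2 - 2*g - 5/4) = g + 1/2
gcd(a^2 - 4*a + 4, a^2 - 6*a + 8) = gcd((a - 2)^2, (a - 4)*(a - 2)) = a - 2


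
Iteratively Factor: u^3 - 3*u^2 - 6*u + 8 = (u - 1)*(u^2 - 2*u - 8) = (u - 4)*(u - 1)*(u + 2)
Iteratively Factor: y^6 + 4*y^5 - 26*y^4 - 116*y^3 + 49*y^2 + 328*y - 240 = (y - 1)*(y^5 + 5*y^4 - 21*y^3 - 137*y^2 - 88*y + 240) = (y - 1)*(y + 4)*(y^4 + y^3 - 25*y^2 - 37*y + 60) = (y - 1)*(y + 4)^2*(y^3 - 3*y^2 - 13*y + 15) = (y - 1)^2*(y + 4)^2*(y^2 - 2*y - 15) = (y - 5)*(y - 1)^2*(y + 4)^2*(y + 3)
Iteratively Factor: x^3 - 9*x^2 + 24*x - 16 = (x - 4)*(x^2 - 5*x + 4) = (x - 4)*(x - 1)*(x - 4)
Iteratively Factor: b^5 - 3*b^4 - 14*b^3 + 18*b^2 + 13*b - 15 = (b - 5)*(b^4 + 2*b^3 - 4*b^2 - 2*b + 3) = (b - 5)*(b - 1)*(b^3 + 3*b^2 - b - 3) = (b - 5)*(b - 1)^2*(b^2 + 4*b + 3) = (b - 5)*(b - 1)^2*(b + 3)*(b + 1)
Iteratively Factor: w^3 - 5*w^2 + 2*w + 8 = (w - 2)*(w^2 - 3*w - 4) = (w - 4)*(w - 2)*(w + 1)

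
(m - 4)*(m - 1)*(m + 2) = m^3 - 3*m^2 - 6*m + 8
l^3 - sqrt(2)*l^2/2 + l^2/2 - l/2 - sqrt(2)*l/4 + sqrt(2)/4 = (l - 1/2)*(l + 1)*(l - sqrt(2)/2)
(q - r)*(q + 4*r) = q^2 + 3*q*r - 4*r^2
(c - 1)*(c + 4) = c^2 + 3*c - 4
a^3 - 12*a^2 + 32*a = a*(a - 8)*(a - 4)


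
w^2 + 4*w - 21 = (w - 3)*(w + 7)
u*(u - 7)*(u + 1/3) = u^3 - 20*u^2/3 - 7*u/3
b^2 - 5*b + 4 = (b - 4)*(b - 1)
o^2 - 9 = (o - 3)*(o + 3)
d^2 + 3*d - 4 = (d - 1)*(d + 4)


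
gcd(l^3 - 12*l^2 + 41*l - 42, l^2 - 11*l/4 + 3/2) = l - 2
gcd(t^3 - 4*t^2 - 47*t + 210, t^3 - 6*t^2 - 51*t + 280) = t^2 + 2*t - 35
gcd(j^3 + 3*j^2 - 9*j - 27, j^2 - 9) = j^2 - 9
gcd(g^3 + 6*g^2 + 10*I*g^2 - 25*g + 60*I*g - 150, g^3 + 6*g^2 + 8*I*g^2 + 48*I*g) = g + 6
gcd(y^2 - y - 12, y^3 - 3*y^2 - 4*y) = y - 4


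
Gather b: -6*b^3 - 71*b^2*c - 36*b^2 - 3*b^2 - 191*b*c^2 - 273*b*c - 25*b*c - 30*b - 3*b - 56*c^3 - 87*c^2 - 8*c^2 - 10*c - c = -6*b^3 + b^2*(-71*c - 39) + b*(-191*c^2 - 298*c - 33) - 56*c^3 - 95*c^2 - 11*c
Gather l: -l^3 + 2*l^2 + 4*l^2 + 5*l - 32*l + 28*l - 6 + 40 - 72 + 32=-l^3 + 6*l^2 + l - 6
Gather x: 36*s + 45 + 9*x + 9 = 36*s + 9*x + 54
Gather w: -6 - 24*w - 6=-24*w - 12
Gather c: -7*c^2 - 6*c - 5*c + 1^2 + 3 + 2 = -7*c^2 - 11*c + 6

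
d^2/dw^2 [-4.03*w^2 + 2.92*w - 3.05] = -8.06000000000000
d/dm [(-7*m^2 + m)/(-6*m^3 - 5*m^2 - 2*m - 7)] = (-42*m^4 + 12*m^3 + 19*m^2 + 98*m - 7)/(36*m^6 + 60*m^5 + 49*m^4 + 104*m^3 + 74*m^2 + 28*m + 49)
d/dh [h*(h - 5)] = 2*h - 5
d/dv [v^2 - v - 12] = 2*v - 1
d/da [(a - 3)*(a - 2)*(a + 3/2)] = 3*a^2 - 7*a - 3/2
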